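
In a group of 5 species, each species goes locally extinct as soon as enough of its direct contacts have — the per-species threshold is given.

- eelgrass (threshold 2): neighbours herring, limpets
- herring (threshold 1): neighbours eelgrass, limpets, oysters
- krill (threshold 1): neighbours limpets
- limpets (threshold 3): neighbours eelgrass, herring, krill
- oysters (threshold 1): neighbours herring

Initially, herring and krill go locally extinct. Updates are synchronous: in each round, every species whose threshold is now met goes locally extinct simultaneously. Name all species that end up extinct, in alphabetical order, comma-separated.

Round 1 — herring, krill go locally extinct (initial).
Round 2 — checking thresholds:
  eelgrass: 1 of 2 neighbours < 2, below threshold.
  limpets: 2 of 3 neighbours < 3, below threshold.
  oysters: 1 of 1 neighbours ≥ 1, goes locally extinct.
Round 3 — no new extinctions; cascade stops.

herring, krill, oysters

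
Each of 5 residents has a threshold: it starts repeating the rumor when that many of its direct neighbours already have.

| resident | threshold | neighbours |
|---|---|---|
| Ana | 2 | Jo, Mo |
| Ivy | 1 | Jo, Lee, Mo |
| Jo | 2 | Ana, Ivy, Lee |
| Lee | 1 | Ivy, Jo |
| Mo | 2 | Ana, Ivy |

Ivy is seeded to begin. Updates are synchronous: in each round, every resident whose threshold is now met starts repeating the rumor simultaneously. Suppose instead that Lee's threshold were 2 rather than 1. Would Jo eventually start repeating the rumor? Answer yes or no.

With Lee's threshold at 2:
Round 1 — Ivy starts repeating the rumor (initial).
Round 2 — no new spreads; cascade stops.

no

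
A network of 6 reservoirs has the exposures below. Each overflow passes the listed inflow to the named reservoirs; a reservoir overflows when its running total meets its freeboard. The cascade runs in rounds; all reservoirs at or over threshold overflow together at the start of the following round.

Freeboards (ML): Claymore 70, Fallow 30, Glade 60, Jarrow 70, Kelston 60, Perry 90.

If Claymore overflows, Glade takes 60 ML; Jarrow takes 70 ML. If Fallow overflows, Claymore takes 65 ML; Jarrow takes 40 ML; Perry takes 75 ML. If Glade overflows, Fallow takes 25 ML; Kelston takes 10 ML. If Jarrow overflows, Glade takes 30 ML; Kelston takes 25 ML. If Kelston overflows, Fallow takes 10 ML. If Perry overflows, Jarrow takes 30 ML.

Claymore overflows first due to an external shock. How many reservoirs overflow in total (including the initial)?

Round 1 — Claymore overflows (initial).
  Glade: +60 → 60 ≥ 60
  Jarrow: +70 → 70 ≥ 70
Round 2 — Glade, Jarrow overflow.
  Fallow: +25 → 25 < 30
  Kelston: +10+25 → 35 < 60
No further overflows.

3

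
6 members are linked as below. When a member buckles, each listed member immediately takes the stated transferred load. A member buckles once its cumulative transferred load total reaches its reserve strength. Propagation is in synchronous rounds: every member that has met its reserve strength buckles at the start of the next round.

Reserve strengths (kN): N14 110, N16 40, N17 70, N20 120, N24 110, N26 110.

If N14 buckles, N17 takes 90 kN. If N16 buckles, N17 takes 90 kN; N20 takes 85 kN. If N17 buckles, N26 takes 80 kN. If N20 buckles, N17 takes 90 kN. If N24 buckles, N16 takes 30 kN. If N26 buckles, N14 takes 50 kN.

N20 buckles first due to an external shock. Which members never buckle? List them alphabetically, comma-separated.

Round 1 — N20 buckles (initial).
  N17: +90 → 90 ≥ 70
Round 2 — N17 buckles.
  N26: +80 → 80 < 110
No further bucklings.

N14, N16, N24, N26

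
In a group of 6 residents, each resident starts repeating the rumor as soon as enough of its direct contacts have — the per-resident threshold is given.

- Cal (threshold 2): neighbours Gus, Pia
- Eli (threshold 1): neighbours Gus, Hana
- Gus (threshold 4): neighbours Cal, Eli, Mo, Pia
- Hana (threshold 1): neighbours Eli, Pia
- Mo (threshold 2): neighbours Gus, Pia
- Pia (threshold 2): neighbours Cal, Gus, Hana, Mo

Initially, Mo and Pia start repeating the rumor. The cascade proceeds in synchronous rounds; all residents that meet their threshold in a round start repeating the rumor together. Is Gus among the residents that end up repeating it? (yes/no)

no

Round 1 — Mo, Pia start repeating the rumor (initial).
Round 2 — checking thresholds:
  Cal: 1 of 2 neighbours < 2, below threshold.
  Gus: 2 of 4 neighbours < 4, below threshold.
  Hana: 1 of 2 neighbours ≥ 1, starts repeating the rumor.
Round 3 — checking thresholds:
  Cal: 1 of 2 neighbours < 2, below threshold.
  Eli: 1 of 2 neighbours ≥ 1, starts repeating the rumor.
  Gus: 2 of 4 neighbours < 4, below threshold.
Round 4 — no new spreads; cascade stops.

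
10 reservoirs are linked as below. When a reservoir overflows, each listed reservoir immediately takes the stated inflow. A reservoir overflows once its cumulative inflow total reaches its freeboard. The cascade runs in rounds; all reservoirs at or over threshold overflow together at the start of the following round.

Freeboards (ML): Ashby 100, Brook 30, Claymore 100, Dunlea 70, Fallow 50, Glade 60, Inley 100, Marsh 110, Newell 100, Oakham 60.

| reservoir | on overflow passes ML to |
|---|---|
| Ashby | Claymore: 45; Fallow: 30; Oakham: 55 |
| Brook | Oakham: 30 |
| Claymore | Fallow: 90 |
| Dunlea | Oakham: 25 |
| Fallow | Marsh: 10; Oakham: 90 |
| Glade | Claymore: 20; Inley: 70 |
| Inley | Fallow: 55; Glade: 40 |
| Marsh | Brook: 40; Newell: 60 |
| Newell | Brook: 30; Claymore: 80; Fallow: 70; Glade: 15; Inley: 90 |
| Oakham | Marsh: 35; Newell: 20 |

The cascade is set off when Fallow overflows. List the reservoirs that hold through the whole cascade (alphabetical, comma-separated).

Ashby, Brook, Claymore, Dunlea, Glade, Inley, Marsh, Newell

Round 1 — Fallow overflows (initial).
  Marsh: +10 → 10 < 110
  Oakham: +90 → 90 ≥ 60
Round 2 — Oakham overflows.
  Marsh: +35 → 45 < 110
  Newell: +20 → 20 < 100
No further overflows.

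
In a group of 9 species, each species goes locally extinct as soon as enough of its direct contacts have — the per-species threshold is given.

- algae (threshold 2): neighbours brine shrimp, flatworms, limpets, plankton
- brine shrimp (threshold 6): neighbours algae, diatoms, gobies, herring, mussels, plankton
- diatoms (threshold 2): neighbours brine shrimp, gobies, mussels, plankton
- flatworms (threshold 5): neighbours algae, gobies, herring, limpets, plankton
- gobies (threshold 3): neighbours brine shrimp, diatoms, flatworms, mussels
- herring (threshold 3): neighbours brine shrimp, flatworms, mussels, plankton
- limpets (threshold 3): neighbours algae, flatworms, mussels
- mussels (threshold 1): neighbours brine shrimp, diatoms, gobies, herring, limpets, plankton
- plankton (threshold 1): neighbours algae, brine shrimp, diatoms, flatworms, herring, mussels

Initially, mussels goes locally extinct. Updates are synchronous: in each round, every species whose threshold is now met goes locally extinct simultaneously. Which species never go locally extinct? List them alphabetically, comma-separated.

Round 1 — mussels goes locally extinct (initial).
Round 2 — checking thresholds:
  brine shrimp: 1 of 6 neighbours < 6, holds.
  diatoms: 1 of 4 neighbours < 2, holds.
  gobies: 1 of 4 neighbours < 3, holds.
  herring: 1 of 4 neighbours < 3, holds.
  limpets: 1 of 3 neighbours < 3, holds.
  plankton: 1 of 6 neighbours ≥ 1, goes locally extinct.
Round 3 — checking thresholds:
  algae: 1 of 4 neighbours < 2, holds.
  brine shrimp: 2 of 6 neighbours < 6, holds.
  diatoms: 2 of 4 neighbours ≥ 2, goes locally extinct.
  flatworms: 1 of 5 neighbours < 5, holds.
  gobies: 1 of 4 neighbours < 3, holds.
  herring: 2 of 4 neighbours < 3, holds.
  limpets: 1 of 3 neighbours < 3, holds.
Round 4 — no new extinctions; cascade stops.

algae, brine shrimp, flatworms, gobies, herring, limpets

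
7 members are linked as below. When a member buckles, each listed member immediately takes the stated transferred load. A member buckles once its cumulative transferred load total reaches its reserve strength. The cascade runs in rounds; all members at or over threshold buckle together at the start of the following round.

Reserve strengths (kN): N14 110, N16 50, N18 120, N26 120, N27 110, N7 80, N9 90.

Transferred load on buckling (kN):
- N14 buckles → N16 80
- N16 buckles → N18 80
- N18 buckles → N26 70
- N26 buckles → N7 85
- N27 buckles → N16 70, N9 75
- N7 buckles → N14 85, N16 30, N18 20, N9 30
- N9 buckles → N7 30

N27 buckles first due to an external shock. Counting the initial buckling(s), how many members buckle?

2

Round 1 — N27 buckles (initial).
  N16: +70 → 70 ≥ 50
  N9: +75 → 75 < 90
Round 2 — N16 buckles.
  N18: +80 → 80 < 120
No further bucklings.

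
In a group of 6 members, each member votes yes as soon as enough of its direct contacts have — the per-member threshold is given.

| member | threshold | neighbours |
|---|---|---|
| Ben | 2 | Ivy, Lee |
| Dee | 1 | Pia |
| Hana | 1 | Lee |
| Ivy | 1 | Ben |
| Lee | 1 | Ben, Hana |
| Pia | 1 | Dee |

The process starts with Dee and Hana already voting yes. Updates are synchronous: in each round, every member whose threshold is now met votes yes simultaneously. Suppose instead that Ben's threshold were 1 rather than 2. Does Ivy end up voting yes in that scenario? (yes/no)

yes

With Ben's threshold at 1:
Round 1 — Dee, Hana vote yes (initial).
Round 2 — checking thresholds:
  Lee: 1 of 2 neighbours ≥ 1, votes yes.
  Pia: 1 of 1 neighbours ≥ 1, votes yes.
Round 3 — checking thresholds:
  Ben: 1 of 2 neighbours ≥ 1, votes yes.
Round 4 — checking thresholds:
  Ivy: 1 of 1 neighbours ≥ 1, votes yes.
Round 5 — no new yes votes; cascade stops.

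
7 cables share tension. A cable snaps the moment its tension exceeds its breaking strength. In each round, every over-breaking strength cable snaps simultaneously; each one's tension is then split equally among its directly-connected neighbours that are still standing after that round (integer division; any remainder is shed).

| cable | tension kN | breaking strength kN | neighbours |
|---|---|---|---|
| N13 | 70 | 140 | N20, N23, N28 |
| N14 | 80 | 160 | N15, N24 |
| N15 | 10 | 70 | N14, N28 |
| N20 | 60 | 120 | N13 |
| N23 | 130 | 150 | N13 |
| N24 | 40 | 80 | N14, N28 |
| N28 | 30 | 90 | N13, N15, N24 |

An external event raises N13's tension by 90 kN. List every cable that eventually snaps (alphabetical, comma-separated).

N13, N23

Round 1 — N13 at 160 > 140. N13 snaps.
  N13 sheds 160 kN to N20, N23, N28: 53 each (1 lost).
    N20: 60+53 = 113 ≤ 120
    N23: 130+53 = 183 > 150
    N28: 30+53 = 83 ≤ 90
Round 2 — N23 snaps.
  N23 sheds 183 kN: no online neighbours, lost.
No further breaks.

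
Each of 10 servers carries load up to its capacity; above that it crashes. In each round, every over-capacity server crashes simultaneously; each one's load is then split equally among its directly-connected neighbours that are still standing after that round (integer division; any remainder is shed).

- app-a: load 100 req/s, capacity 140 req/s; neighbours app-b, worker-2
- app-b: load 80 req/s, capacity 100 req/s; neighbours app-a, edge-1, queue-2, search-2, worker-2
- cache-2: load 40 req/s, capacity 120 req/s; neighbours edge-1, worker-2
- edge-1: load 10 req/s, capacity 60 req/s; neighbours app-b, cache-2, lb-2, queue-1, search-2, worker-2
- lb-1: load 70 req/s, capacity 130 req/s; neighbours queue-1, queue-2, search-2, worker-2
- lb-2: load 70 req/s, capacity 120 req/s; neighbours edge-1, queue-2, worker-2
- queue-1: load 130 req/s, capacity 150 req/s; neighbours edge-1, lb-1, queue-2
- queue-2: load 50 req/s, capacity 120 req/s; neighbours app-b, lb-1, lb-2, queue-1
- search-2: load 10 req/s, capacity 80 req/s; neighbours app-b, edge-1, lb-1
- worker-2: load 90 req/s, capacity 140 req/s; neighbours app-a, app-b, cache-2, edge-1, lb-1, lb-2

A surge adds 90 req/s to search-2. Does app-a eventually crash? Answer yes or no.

no

Round 1 — search-2 at 100 > 80. search-2 crashes.
  search-2 sheds 100 req/s to app-b, edge-1, lb-1: 33 each (1 lost).
    app-b: 80+33 = 113 > 100
    edge-1: 10+33 = 43 ≤ 60
    lb-1: 70+33 = 103 ≤ 130
Round 2 — app-b crashes.
  app-b sheds 113 req/s to app-a, edge-1, queue-2, worker-2: 28 each (1 lost).
    app-a: 100+28 = 128 ≤ 140
    edge-1: 43+28 = 71 > 60
    queue-2: 50+28 = 78 ≤ 120
    worker-2: 90+28 = 118 ≤ 140
Round 3 — edge-1 crashes.
  edge-1 sheds 71 req/s to cache-2, lb-2, queue-1, worker-2: 17 each (3 lost).
    cache-2: 40+17 = 57 ≤ 120
    lb-2: 70+17 = 87 ≤ 120
    queue-1: 130+17 = 147 ≤ 150
    worker-2: 118+17 = 135 ≤ 140
No further crashes.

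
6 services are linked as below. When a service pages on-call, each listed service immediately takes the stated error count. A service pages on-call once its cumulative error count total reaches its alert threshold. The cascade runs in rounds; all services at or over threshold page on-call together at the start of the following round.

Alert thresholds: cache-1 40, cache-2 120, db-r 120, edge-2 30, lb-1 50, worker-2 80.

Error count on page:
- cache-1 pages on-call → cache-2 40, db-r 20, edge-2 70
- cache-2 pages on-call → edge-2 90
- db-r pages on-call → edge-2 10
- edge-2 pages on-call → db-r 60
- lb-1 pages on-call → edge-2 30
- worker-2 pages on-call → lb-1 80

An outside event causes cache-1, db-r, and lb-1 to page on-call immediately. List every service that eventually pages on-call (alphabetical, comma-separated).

Round 1 — cache-1, db-r, lb-1 page on-call (initial).
  cache-2: +40 → 40 < 120
  edge-2: +70+10+30 → 110 ≥ 30
Round 2 — edge-2 pages on-call.
No further pages.

cache-1, db-r, edge-2, lb-1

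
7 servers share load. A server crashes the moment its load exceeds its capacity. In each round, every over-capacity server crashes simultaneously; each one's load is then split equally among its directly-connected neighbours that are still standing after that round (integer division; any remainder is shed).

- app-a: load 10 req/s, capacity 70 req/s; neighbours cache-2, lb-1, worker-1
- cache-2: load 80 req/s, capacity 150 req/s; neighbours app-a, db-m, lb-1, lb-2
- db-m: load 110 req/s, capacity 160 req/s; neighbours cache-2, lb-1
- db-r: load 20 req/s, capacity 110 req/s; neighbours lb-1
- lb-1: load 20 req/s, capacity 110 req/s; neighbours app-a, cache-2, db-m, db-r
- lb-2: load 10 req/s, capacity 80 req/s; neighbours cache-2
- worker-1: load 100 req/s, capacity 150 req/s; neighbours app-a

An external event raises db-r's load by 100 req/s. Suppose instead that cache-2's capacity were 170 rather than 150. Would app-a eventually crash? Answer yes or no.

With cache-2's capacity at 170:
Round 1 — db-r at 120 > 110. db-r crashes.
  db-r sheds 120 req/s to lb-1: 120 each.
    lb-1: 20+120 = 140 > 110
Round 2 — lb-1 crashes.
  lb-1 sheds 140 req/s to app-a, cache-2, db-m: 46 each (2 lost).
    app-a: 10+46 = 56 ≤ 70
    cache-2: 80+46 = 126 ≤ 170
    db-m: 110+46 = 156 ≤ 160
No further crashes.

no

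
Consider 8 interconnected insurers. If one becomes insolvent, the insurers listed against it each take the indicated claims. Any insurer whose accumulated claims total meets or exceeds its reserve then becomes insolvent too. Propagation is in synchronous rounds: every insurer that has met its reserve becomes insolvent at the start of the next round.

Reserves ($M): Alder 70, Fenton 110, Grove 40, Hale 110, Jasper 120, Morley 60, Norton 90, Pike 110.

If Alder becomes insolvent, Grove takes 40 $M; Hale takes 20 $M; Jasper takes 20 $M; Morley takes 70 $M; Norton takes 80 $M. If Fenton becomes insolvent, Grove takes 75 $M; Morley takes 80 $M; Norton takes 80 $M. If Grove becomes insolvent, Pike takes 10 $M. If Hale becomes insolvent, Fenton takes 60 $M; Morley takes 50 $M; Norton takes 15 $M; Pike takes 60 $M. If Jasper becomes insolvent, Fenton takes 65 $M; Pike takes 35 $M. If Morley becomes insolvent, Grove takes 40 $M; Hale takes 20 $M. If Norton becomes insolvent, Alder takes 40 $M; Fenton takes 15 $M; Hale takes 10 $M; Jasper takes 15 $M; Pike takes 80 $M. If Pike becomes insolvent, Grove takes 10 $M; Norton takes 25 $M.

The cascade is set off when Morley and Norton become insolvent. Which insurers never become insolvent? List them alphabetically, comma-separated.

Round 1 — Morley, Norton become insolvent (initial).
  Alder: +40 → 40 < 70
  Fenton: +15 → 15 < 110
  Grove: +40 → 40 ≥ 40
  Hale: +20+10 → 30 < 110
  Jasper: +15 → 15 < 120
  Pike: +80 → 80 < 110
Round 2 — Grove becomes insolvent.
  Pike: +10 → 90 < 110
No further insolvencies.

Alder, Fenton, Hale, Jasper, Pike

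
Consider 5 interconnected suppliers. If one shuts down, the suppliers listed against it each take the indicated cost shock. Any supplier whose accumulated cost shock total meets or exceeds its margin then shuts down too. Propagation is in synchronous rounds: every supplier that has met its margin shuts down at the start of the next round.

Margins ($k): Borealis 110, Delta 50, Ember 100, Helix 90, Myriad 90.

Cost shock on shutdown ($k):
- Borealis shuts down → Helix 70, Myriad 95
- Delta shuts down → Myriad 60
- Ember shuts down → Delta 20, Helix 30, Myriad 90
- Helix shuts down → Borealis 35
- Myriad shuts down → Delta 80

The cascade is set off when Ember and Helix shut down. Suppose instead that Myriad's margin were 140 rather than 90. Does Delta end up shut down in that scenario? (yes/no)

no

With Myriad's margin at 140:
Round 1 — Ember, Helix shut down (initial).
  Borealis: +35 → 35 < 110
  Delta: +20 → 20 < 50
  Myriad: +90 → 90 < 140
No further shutdowns.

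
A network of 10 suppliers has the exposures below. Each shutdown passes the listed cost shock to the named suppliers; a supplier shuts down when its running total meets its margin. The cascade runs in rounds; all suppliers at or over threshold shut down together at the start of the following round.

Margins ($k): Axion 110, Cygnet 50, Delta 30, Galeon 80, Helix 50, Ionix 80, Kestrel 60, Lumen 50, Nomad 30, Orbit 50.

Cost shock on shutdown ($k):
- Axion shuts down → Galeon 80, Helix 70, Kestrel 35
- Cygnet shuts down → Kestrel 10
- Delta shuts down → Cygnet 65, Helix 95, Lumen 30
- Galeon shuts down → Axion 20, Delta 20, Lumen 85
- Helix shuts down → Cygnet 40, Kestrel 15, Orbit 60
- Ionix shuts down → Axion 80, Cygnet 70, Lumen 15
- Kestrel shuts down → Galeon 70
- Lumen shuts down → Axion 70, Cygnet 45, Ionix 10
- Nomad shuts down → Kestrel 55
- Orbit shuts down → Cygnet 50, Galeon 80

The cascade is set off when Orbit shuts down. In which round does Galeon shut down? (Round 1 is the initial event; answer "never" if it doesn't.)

Round 1 — Orbit shuts down (initial).
  Cygnet: +50 → 50 ≥ 50
  Galeon: +80 → 80 ≥ 80
Round 2 — Cygnet, Galeon shut down.
  Axion: +20 → 20 < 110
  Delta: +20 → 20 < 30
  Kestrel: +10 → 10 < 60
  Lumen: +85 → 85 ≥ 50
Round 3 — Lumen shuts down.
  Axion: +70 → 90 < 110
  Ionix: +10 → 10 < 80
No further shutdowns.

2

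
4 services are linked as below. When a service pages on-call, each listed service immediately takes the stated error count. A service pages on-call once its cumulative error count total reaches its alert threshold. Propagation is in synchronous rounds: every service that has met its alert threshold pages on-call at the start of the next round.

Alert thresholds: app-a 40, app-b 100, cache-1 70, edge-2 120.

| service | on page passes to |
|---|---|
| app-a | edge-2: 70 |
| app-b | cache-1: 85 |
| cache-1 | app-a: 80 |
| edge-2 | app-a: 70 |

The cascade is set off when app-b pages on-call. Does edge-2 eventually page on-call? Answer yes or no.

no

Round 1 — app-b pages on-call (initial).
  cache-1: +85 → 85 ≥ 70
Round 2 — cache-1 pages on-call.
  app-a: +80 → 80 ≥ 40
Round 3 — app-a pages on-call.
  edge-2: +70 → 70 < 120
No further pages.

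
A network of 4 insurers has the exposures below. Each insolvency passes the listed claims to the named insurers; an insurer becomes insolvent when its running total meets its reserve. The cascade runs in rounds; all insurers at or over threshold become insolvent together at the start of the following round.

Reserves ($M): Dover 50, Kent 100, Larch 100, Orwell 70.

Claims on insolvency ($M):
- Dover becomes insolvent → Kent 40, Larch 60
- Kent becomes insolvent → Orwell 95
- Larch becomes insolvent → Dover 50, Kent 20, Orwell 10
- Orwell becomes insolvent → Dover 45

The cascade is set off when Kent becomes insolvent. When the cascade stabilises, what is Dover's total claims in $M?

Round 1 — Kent becomes insolvent (initial).
  Orwell: +95 → 95 ≥ 70
Round 2 — Orwell becomes insolvent.
  Dover: +45 → 45 < 50
No further insolvencies.

45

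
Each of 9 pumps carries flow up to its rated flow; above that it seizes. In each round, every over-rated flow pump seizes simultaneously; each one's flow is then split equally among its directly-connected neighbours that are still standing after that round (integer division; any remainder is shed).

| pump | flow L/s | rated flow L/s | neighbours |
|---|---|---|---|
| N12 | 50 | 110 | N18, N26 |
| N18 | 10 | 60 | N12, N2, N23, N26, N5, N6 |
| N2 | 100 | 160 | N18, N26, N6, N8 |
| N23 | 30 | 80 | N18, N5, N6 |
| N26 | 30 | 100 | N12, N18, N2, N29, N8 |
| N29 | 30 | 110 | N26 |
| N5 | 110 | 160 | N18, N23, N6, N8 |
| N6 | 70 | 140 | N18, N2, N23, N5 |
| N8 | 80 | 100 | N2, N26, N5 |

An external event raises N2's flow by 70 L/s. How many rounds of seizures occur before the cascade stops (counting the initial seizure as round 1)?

Round 1 — N2 at 170 > 160. N2 seizes.
  N2 sheds 170 L/s to N18, N26, N6, N8: 42 each (2 lost).
    N18: 10+42 = 52 ≤ 60
    N26: 30+42 = 72 ≤ 100
    N6: 70+42 = 112 ≤ 140
    N8: 80+42 = 122 > 100
Round 2 — N8 seizes.
  N8 sheds 122 L/s to N26, N5: 61 each.
    N26: 72+61 = 133 > 100
    N5: 110+61 = 171 > 160
Round 3 — N26, N5 seize.
  N26 sheds 133 L/s to N12, N18, N29: 44 each (1 lost).
    N12: 50+44 = 94 ≤ 110
    N18: 52+44 = 96 > 60
    N29: 30+44 = 74 ≤ 110
  N5 sheds 171 L/s to N18, N23, N6: 57 each.
    N18: 96+57 = 153 > 60
    N23: 30+57 = 87 > 80
    N6: 112+57 = 169 > 140
Round 4 — N18, N23, N6 seize.
  N18 sheds 153 L/s to N12: 153 each.
    N12: 94+153 = 247 > 110
  N23 sheds 87 L/s: no online neighbours, lost.
  N6 sheds 169 L/s: no online neighbours, lost.
Round 5 — N12 seizes.
  N12 sheds 247 L/s: no online neighbours, lost.
No further seizures.

5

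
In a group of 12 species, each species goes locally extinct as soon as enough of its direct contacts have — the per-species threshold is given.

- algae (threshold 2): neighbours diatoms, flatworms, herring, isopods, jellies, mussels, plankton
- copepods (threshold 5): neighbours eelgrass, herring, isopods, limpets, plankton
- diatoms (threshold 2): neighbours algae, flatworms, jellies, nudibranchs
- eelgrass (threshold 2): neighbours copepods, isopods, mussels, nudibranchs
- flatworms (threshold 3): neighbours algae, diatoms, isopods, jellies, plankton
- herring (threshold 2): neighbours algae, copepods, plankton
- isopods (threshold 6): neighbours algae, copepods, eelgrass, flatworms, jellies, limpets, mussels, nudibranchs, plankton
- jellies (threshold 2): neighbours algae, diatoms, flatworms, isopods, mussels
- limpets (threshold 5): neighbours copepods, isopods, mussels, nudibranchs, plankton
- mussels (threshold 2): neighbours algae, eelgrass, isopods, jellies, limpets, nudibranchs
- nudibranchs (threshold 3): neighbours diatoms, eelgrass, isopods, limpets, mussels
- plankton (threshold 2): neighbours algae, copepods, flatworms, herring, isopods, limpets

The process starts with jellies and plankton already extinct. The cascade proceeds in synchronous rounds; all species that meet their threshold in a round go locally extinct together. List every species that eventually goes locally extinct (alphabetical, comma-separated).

Round 1 — jellies, plankton go locally extinct (initial).
Round 2 — checking thresholds:
  algae: 2 of 7 neighbours ≥ 2, goes locally extinct.
  copepods: 1 of 5 neighbours < 5, below threshold.
  diatoms: 1 of 4 neighbours < 2, below threshold.
  flatworms: 2 of 5 neighbours < 3, below threshold.
  herring: 1 of 3 neighbours < 2, below threshold.
  isopods: 2 of 9 neighbours < 6, below threshold.
  limpets: 1 of 5 neighbours < 5, below threshold.
  mussels: 1 of 6 neighbours < 2, below threshold.
Round 3 — checking thresholds:
  copepods: 1 of 5 neighbours < 5, below threshold.
  diatoms: 2 of 4 neighbours ≥ 2, goes locally extinct.
  flatworms: 3 of 5 neighbours ≥ 3, goes locally extinct.
  herring: 2 of 3 neighbours ≥ 2, goes locally extinct.
  isopods: 3 of 9 neighbours < 6, below threshold.
  limpets: 1 of 5 neighbours < 5, below threshold.
  mussels: 2 of 6 neighbours ≥ 2, goes locally extinct.
Round 4 — no new extinctions; cascade stops.

algae, diatoms, flatworms, herring, jellies, mussels, plankton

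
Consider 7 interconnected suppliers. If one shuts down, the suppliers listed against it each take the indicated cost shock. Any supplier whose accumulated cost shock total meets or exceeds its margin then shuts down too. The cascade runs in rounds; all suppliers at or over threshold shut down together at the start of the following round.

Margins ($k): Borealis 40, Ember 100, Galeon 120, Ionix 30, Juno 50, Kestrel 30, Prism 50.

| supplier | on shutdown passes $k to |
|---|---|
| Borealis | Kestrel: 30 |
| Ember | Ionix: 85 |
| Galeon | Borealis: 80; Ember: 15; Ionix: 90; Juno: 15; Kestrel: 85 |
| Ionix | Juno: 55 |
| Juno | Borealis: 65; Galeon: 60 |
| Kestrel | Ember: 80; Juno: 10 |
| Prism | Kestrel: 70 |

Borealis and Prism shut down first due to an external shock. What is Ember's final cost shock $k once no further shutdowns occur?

Round 1 — Borealis, Prism shut down (initial).
  Kestrel: +30+70 → 100 ≥ 30
Round 2 — Kestrel shuts down.
  Ember: +80 → 80 < 100
  Juno: +10 → 10 < 50
No further shutdowns.

80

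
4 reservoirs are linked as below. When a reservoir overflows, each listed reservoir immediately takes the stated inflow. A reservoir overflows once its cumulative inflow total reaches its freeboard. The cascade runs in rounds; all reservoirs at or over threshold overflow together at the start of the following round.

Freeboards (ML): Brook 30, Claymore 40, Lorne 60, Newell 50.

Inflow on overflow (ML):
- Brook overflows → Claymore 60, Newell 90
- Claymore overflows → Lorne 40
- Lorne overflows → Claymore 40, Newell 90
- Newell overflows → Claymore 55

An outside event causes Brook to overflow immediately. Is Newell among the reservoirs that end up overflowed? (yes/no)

Round 1 — Brook overflows (initial).
  Claymore: +60 → 60 ≥ 40
  Newell: +90 → 90 ≥ 50
Round 2 — Claymore, Newell overflow.
  Lorne: +40 → 40 < 60
No further overflows.

yes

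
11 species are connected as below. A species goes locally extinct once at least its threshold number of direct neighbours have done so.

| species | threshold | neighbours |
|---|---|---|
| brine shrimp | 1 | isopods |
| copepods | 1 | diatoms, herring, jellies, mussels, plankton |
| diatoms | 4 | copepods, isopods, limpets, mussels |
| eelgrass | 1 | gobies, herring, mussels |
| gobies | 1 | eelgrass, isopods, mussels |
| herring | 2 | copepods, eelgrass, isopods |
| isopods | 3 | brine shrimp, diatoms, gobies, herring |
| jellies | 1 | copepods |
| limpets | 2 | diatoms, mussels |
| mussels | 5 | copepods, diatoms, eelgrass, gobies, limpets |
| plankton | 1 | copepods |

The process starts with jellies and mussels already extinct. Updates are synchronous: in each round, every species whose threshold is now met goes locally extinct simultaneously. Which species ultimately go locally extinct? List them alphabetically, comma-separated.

copepods, eelgrass, gobies, herring, jellies, mussels, plankton

Round 1 — jellies, mussels go locally extinct (initial).
Round 2 — checking thresholds:
  copepods: 2 of 5 neighbours ≥ 1, goes locally extinct.
  diatoms: 1 of 4 neighbours < 4, not yet.
  eelgrass: 1 of 3 neighbours ≥ 1, goes locally extinct.
  gobies: 1 of 3 neighbours ≥ 1, goes locally extinct.
  limpets: 1 of 2 neighbours < 2, not yet.
Round 3 — checking thresholds:
  diatoms: 2 of 4 neighbours < 4, not yet.
  herring: 2 of 3 neighbours ≥ 2, goes locally extinct.
  isopods: 1 of 4 neighbours < 3, not yet.
  limpets: 1 of 2 neighbours < 2, not yet.
  plankton: 1 of 1 neighbours ≥ 1, goes locally extinct.
Round 4 — no new extinctions; cascade stops.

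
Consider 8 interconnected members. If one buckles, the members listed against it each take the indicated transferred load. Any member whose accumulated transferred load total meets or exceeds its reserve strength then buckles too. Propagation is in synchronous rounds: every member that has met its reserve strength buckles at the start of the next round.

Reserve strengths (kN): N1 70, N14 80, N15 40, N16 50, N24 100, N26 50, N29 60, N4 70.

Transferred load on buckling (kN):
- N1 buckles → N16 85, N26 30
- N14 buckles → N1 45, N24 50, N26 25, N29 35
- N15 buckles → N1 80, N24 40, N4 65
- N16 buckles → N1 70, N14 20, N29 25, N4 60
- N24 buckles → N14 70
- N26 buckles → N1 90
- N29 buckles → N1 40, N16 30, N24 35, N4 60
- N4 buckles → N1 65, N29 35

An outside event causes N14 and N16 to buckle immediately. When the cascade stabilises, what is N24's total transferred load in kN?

Round 1 — N14, N16 buckle (initial).
  N1: +45+70 → 115 ≥ 70
  N24: +50 → 50 < 100
  N26: +25 → 25 < 50
  N29: +35+25 → 60 ≥ 60
  N4: +60 → 60 < 70
Round 2 — N1, N29 buckle.
  N24: +35 → 85 < 100
  N26: +30 → 55 ≥ 50
  N4: +60 → 120 ≥ 70
Round 3 — N26, N4 buckle.
No further bucklings.

85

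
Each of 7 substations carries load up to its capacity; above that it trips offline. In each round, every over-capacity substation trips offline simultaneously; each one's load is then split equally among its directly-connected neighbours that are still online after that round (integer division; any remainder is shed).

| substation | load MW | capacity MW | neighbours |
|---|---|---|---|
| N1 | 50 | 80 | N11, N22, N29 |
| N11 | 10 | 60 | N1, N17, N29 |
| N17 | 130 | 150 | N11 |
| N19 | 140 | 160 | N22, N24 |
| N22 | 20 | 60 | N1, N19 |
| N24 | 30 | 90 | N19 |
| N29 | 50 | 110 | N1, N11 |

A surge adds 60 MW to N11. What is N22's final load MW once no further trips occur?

Round 1 — N11 at 70 > 60. N11 trips offline.
  N11 sheds 70 MW to N1, N17, N29: 23 each (1 lost).
    N1: 50+23 = 73 ≤ 80
    N17: 130+23 = 153 > 150
    N29: 50+23 = 73 ≤ 110
Round 2 — N17 trips offline.
  N17 sheds 153 MW: no online neighbours, lost.
No further trips.

20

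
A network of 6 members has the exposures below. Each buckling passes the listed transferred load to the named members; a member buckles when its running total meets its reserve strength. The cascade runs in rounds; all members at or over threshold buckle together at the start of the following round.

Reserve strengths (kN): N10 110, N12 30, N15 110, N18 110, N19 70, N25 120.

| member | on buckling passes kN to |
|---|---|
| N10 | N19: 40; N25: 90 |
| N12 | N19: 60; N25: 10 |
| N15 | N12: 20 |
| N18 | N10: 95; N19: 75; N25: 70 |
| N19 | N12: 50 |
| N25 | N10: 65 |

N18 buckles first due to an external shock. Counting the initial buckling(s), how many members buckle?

Round 1 — N18 buckles (initial).
  N10: +95 → 95 < 110
  N19: +75 → 75 ≥ 70
  N25: +70 → 70 < 120
Round 2 — N19 buckles.
  N12: +50 → 50 ≥ 30
Round 3 — N12 buckles.
  N25: +10 → 80 < 120
No further bucklings.

3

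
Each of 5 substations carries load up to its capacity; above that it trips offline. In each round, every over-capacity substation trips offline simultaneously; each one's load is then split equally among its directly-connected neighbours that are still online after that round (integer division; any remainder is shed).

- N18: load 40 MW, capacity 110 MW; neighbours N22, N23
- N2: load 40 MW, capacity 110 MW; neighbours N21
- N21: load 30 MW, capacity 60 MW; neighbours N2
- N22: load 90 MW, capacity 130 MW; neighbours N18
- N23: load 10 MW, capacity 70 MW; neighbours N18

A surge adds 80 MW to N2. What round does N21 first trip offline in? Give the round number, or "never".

2

Round 1 — N2 at 120 > 110. N2 trips offline.
  N2 sheds 120 MW to N21: 120 each.
    N21: 30+120 = 150 > 60
Round 2 — N21 trips offline.
  N21 sheds 150 MW: no online neighbours, lost.
No further trips.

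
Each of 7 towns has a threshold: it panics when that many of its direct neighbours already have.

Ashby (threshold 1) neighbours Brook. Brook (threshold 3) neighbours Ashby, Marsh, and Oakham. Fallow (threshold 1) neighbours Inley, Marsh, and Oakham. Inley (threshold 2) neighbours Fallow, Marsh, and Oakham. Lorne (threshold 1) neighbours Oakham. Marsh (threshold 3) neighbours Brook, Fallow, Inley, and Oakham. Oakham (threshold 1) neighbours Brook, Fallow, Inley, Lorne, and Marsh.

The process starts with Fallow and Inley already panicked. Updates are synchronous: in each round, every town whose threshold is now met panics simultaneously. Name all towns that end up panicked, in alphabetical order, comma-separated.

Round 1 — Fallow, Inley panic (initial).
Round 2 — checking thresholds:
  Marsh: 2 of 4 neighbours < 3, not yet.
  Oakham: 2 of 5 neighbours ≥ 1, panics.
Round 3 — checking thresholds:
  Brook: 1 of 3 neighbours < 3, not yet.
  Lorne: 1 of 1 neighbours ≥ 1, panics.
  Marsh: 3 of 4 neighbours ≥ 3, panics.
Round 4 — no new panics; cascade stops.

Fallow, Inley, Lorne, Marsh, Oakham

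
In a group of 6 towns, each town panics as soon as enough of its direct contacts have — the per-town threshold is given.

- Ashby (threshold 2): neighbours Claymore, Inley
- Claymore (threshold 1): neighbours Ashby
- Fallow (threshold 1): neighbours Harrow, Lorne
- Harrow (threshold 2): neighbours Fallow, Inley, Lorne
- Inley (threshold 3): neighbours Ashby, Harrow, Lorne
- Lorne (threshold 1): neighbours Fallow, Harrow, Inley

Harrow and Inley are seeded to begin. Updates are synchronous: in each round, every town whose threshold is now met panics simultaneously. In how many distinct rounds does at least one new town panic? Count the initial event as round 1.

Round 1 — Harrow, Inley panic (initial).
Round 2 — checking thresholds:
  Ashby: 1 of 2 neighbours < 2, holds.
  Fallow: 1 of 2 neighbours ≥ 1, panics.
  Lorne: 2 of 3 neighbours ≥ 1, panics.
Round 3 — no new panics; cascade stops.

2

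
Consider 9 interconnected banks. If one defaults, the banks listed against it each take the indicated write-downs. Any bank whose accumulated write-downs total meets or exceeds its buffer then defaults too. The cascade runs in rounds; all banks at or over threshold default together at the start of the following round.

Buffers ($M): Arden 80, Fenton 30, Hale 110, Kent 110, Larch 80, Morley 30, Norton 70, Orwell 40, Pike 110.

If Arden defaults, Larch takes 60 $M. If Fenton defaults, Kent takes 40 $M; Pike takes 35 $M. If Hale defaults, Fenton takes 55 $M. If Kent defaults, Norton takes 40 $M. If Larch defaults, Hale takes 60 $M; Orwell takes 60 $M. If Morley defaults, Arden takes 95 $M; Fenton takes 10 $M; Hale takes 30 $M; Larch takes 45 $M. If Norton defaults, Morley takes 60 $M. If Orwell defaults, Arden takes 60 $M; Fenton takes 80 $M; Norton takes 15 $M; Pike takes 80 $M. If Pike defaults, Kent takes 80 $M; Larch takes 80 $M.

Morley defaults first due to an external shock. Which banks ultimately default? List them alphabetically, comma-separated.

Round 1 — Morley defaults (initial).
  Arden: +95 → 95 ≥ 80
  Fenton: +10 → 10 < 30
  Hale: +30 → 30 < 110
  Larch: +45 → 45 < 80
Round 2 — Arden defaults.
  Larch: +60 → 105 ≥ 80
Round 3 — Larch defaults.
  Hale: +60 → 90 < 110
  Orwell: +60 → 60 ≥ 40
Round 4 — Orwell defaults.
  Fenton: +80 → 90 ≥ 30
  Norton: +15 → 15 < 70
  Pike: +80 → 80 < 110
Round 5 — Fenton defaults.
  Kent: +40 → 40 < 110
  Pike: +35 → 115 ≥ 110
Round 6 — Pike defaults.
  Kent: +80 → 120 ≥ 110
Round 7 — Kent defaults.
  Norton: +40 → 55 < 70
No further defaults.

Arden, Fenton, Kent, Larch, Morley, Orwell, Pike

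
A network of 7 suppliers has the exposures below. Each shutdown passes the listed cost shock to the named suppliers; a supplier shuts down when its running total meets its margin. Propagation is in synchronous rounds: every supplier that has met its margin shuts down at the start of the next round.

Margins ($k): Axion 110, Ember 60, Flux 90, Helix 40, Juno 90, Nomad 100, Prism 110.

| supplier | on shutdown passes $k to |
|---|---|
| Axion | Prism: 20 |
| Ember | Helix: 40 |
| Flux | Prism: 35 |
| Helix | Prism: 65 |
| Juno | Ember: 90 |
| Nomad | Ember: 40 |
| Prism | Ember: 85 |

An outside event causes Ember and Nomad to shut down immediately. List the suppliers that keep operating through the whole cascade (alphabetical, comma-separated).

Axion, Flux, Juno, Prism

Round 1 — Ember, Nomad shut down (initial).
  Helix: +40 → 40 ≥ 40
Round 2 — Helix shuts down.
  Prism: +65 → 65 < 110
No further shutdowns.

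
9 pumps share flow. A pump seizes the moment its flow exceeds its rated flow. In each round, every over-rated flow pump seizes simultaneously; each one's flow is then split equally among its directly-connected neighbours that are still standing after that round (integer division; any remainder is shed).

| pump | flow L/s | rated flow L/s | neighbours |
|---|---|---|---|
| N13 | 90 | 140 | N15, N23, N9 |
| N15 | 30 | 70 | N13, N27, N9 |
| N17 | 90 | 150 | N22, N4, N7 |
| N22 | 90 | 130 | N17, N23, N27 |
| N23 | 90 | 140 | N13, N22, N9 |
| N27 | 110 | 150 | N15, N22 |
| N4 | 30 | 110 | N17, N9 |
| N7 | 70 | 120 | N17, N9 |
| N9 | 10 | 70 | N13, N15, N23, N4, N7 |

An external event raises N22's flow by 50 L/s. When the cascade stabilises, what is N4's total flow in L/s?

Round 1 — N22 at 140 > 130. N22 seizes.
  N22 sheds 140 L/s to N17, N23, N27: 46 each (2 lost).
    N17: 90+46 = 136 ≤ 150
    N23: 90+46 = 136 ≤ 140
    N27: 110+46 = 156 > 150
Round 2 — N27 seizes.
  N27 sheds 156 L/s to N15: 156 each.
    N15: 30+156 = 186 > 70
Round 3 — N15 seizes.
  N15 sheds 186 L/s to N13, N9: 93 each.
    N13: 90+93 = 183 > 140
    N9: 10+93 = 103 > 70
Round 4 — N13, N9 seize.
  N13 sheds 183 L/s to N23: 183 each.
    N23: 136+183 = 319 > 140
  N9 sheds 103 L/s to N23, N4, N7: 34 each (1 lost).
    N23: 319+34 = 353 > 140
    N4: 30+34 = 64 ≤ 110
    N7: 70+34 = 104 ≤ 120
Round 5 — N23 seizes.
  N23 sheds 353 L/s: no online neighbours, lost.
No further seizures.

64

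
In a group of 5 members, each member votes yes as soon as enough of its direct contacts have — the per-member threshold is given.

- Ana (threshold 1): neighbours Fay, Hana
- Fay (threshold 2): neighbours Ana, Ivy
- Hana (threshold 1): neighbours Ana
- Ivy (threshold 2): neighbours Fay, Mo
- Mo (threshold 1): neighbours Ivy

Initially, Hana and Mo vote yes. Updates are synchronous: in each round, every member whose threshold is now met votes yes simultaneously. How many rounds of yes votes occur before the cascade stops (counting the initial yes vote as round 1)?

2

Round 1 — Hana, Mo vote yes (initial).
Round 2 — checking thresholds:
  Ana: 1 of 2 neighbours ≥ 1, votes yes.
  Ivy: 1 of 2 neighbours < 2, not yet.
Round 3 — no new yes votes; cascade stops.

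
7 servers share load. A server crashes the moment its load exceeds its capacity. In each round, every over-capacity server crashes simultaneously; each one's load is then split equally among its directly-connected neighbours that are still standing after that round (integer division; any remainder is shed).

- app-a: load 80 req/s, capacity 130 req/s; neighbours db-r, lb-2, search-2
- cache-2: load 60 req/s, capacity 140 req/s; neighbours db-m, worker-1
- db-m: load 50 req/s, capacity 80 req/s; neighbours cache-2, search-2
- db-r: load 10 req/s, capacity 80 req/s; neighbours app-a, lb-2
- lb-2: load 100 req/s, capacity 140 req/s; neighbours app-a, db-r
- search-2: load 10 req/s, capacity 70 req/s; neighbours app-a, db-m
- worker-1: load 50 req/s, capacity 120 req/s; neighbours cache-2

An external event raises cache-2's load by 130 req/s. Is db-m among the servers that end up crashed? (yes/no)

Round 1 — cache-2 at 190 > 140. cache-2 crashes.
  cache-2 sheds 190 req/s to db-m, worker-1: 95 each.
    db-m: 50+95 = 145 > 80
    worker-1: 50+95 = 145 > 120
Round 2 — db-m, worker-1 crash.
  db-m sheds 145 req/s to search-2: 145 each.
    search-2: 10+145 = 155 > 70
  worker-1 sheds 145 req/s: no online neighbours, lost.
Round 3 — search-2 crashes.
  search-2 sheds 155 req/s to app-a: 155 each.
    app-a: 80+155 = 235 > 130
Round 4 — app-a crashes.
  app-a sheds 235 req/s to db-r, lb-2: 117 each (1 lost).
    db-r: 10+117 = 127 > 80
    lb-2: 100+117 = 217 > 140
Round 5 — db-r, lb-2 crash.
  db-r sheds 127 req/s: no online neighbours, lost.
  lb-2 sheds 217 req/s: no online neighbours, lost.
No further crashes.

yes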